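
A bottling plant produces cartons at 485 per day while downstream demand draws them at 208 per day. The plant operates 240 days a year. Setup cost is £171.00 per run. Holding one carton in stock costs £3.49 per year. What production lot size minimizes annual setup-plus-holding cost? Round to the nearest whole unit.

Annual demand D = 208 × 240 = 49,920.
Production build-up factor (1 − d/p) = 1 − 208/485 = 0.5711.
Q* = √(2DS / (H(1 − d/p))) = √(2 × 49,920 × 171 / (3.49 × 0.5711)).
= √(17,072,640 / 1.9933) ≈ 2926.635.

Q* ≈ 2,927 cartons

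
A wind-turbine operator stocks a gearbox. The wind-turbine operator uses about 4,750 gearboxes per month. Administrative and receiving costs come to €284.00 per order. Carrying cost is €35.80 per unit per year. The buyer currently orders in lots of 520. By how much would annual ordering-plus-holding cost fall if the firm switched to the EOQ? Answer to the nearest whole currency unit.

Annual demand D = 4,750 × 12 = 57,000.
EOQ = √(2DS/H) = √(2 × 57,000 × 284 / 35.8) ≈ 950.98.
Cost at Q* = (D/Q*)S + (Q*/2)H = √(2DSH) ≈ €34,044.98.
Cost at Q = 520: (57,000/520)×284 + (520/2)×35.8 = €31,130.77 + €9,308.00 = €40,438.77.
Excess = €40,438.77 − €34,044.98 = €6,393.79.

Extra cost ≈ €6,394 per year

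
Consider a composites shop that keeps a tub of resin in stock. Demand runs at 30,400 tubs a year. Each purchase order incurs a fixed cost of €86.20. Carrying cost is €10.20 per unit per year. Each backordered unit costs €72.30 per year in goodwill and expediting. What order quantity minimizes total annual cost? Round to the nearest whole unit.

Q* ≈ 766 tubs

With planned backorders, Q* = √(2DS/H) · √((H+B)/B).
√(2DS/H) = √(2 × 30,400 × 86.2 / 10.2) = 716.812.
√((H+B)/B) = √((10.2+72.3)/72.3) = 1.0682.
Q* ≈ 765.708.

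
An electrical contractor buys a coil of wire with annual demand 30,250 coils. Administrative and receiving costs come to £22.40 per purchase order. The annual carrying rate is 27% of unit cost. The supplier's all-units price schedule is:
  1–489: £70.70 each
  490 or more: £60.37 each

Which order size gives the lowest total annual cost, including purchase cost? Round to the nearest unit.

Holding cost per unit per year at price C is H = 0.27·C.
Evaluate total cost at each tier's feasible EOQ or, if the EOQ is below the tier, at the tier's minimum quantity.
EOQ at £70.70 = 266.4 (feasible in tier 1): TC = 30,250×£70.70 + (30,250/266.4)×22.4 + (266.4/2)×0.27×£70.70 = £2,143,761.20.
EOQ at £60.37 = 288.3 < 490, so use break Q=490: TC = 30,250×£60.37 + (30,250/490.0)×22.4 + (490.0/2)×0.27×£60.37 = £1,831,568.83.
Lowest total cost is £1,831,568.83 at Q = 490.0.

Q* ≈ 490 coils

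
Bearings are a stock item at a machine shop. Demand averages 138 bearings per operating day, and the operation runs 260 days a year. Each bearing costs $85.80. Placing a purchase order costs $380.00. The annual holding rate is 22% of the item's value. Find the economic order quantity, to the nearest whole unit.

Annual demand D = 138 × 260 = 35,880.
Holding cost H = 0.22 × $85.80 = $18.8760 per unit per year.
EOQ = √(2DS / H) = √(2 × 35,880 × 380 / 18.876).
= √(27,268,800 / 18.876) = √1,444,628.0992 ≈ 1201.927.

Q* ≈ 1,202 bearings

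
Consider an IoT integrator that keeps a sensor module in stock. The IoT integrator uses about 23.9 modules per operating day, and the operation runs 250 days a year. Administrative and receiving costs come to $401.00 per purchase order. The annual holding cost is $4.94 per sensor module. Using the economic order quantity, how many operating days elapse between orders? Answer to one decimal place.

Annual demand D = 23.9 × 250 = 5,975.
Q* = √(2DS/H) = √(2 × 5,975 × 401 / 4.94) ≈ 984.90.
Cycle time = Q*/D × 250 = 984.90 / 5,975 × 250 ≈ 41.209 days.

T ≈ 41.2 days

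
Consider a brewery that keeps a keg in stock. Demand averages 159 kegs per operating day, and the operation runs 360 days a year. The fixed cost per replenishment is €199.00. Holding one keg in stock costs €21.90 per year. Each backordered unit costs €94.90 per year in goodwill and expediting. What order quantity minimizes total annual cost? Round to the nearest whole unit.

Annual demand D = 159 × 360 = 57,240.
With planned backorders, Q* = √(2DS/H) · √((H+B)/B).
√(2DS/H) = √(2 × 57,240 × 199 / 21.9) = 1019.927.
√((H+B)/B) = √((21.9+94.9)/94.9) = 1.1094.
Q* ≈ 1131.508.

Q* ≈ 1,132 kegs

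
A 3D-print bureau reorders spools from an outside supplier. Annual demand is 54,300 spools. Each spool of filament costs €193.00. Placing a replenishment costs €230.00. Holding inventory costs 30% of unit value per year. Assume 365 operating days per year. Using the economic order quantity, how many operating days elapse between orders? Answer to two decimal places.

T ≈ 4.42 days

Holding cost H = 0.30 × €193.00 = €57.9000 per unit per year.
The optimal lot size = √(2DS/H) = √(2 × 54,300 × 230 / 57.9) ≈ 656.81.
Cycle time = Q*/D × 365 = 656.81 / 54,300 × 365 ≈ 4.415 days.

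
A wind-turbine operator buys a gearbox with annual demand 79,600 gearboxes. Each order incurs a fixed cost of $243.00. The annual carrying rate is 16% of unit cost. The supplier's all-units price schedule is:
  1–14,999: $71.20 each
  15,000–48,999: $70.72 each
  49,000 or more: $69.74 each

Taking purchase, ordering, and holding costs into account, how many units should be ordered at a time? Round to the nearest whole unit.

Holding cost per unit per year at price C is H = 0.16·C.
Candidates are each tier's EOQ (if it falls in that tier) and each price-break quantity.
EOQ at $71.20 = 1842.8 (feasible in tier 1): TC = 79,600×$71.20 + (79,600/1842.8)×243 + (1842.8/2)×0.16×$71.20 = $5,688,513.01.
EOQ at $70.72 = 1849.0 < 15000, so use break Q=15000: TC = 79,600×$70.72 + (79,600/15000.0)×243 + (15000.0/2)×0.16×$70.72 = $5,715,465.52.
EOQ at $69.74 = 1862.0 < 49000, so use break Q=49000: TC = 79,600×$69.74 + (79,600/49000.0)×243 + (49000.0/2)×0.16×$69.74 = $5,825,079.55.
Lowest total cost is $5,688,513.01 at Q = 1842.8.

Q* ≈ 1,843 gearboxes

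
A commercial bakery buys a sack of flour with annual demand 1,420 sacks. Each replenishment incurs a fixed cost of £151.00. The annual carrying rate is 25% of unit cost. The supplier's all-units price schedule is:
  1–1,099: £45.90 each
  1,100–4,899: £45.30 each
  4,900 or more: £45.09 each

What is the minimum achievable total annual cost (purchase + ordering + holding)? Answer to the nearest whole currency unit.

Holding cost per unit per year at price C is H = 0.25·C.
Evaluate total cost at each tier's feasible EOQ or, if the EOQ is below the tier, at the tier's minimum quantity.
EOQ at £45.90 = 193.3 (feasible in tier 1): TC = 1,420×£45.90 + (1,420/193.3)×151 + (193.3/2)×0.25×£45.90 = £67,396.32.
EOQ at £45.30 = 194.6 < 1100, so use break Q=1100: TC = 1,420×£45.30 + (1,420/1100.0)×151 + (1100.0/2)×0.25×£45.30 = £70,749.68.
EOQ at £45.09 = 195.0 < 4900, so use break Q=4900: TC = 1,420×£45.09 + (1,420/4900.0)×151 + (4900.0/2)×0.25×£45.09 = £91,689.18.
Lowest total cost among the candidates is at Q = 193.3.

TC* ≈ £67,396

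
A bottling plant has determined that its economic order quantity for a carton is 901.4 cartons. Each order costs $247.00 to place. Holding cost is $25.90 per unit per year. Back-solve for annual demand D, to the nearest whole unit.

D ≈ 42,600 cartons per year

Squaring Q* = √(2DS/H) gives Q*² = 2DS/H.
From Q* = √(2DS/H): D = Q*²H / (2S) = 901.4² × 25.9 / (2 × 247) = 42599.836.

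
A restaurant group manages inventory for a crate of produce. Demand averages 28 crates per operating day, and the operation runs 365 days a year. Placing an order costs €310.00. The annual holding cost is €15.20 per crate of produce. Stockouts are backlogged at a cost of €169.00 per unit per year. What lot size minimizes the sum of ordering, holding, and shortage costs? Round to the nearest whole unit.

Annual demand D = 28 × 365 = 10,220.
With planned backorders, Q* = √(2DS/H) · √((H+B)/B).
√(2DS/H) = √(2 × 10,220 × 310 / 15.2) = 645.653.
√((H+B)/B) = √((15.2+169)/169) = 1.0440.
Q* ≈ 674.064.

Q* ≈ 674 crates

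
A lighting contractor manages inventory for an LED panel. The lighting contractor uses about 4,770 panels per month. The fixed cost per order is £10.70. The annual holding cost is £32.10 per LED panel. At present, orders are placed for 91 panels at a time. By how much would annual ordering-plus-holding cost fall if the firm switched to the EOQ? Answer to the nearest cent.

Annual demand D = 4,770 × 12 = 57,240.
EOQ = √(2DS/H) = √(2 × 57,240 × 10.7 / 32.1) ≈ 195.35.
Cost at Q* = (D/Q*)S + (Q*/2)H = √(2DSH) ≈ £6,270.60.
Cost at Q = 91: (57,240/91)×10.7 + (91/2)×32.1 = £6,730.42 + £1,460.55 = £8,190.97.
Excess = £8,190.97 − £6,270.60 = £1,920.37.

Extra cost ≈ £1,920.37 per year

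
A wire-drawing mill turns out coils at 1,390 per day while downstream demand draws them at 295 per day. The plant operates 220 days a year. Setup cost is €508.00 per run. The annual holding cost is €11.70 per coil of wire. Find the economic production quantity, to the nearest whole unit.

Q* ≈ 2,675 coils

Annual demand D = 295 × 220 = 64,900.
Production build-up factor (1 − d/p) = 1 − 295/1,390 = 0.7878.
Q* = √(2DS / (H(1 − d/p))) = √(2 × 64,900 × 508 / (11.7 × 0.7878)).
= √(65,938,400 / 9.2169) ≈ 2674.709.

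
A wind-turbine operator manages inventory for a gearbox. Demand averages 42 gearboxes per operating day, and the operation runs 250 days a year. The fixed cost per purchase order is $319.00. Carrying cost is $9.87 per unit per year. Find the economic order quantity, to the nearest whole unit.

Q* ≈ 824 gearboxes

Annual demand D = 42 × 250 = 10,500.
EOQ = √(2DS / H) = √(2 × 10,500 × 319 / 9.87).
= √(6,699,000 / 9.87) = √678,723.4043 ≈ 823.847.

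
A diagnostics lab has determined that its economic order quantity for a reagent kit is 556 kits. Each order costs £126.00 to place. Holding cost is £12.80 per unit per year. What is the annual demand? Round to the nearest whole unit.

Invert the EOQ relation Q*² = 2DS/H.
From Q* = √(2DS/H): D = Q*²H / (2S) = 556² × 12.8 / (2 × 126) = 15702.146.

D ≈ 15,702 kits per year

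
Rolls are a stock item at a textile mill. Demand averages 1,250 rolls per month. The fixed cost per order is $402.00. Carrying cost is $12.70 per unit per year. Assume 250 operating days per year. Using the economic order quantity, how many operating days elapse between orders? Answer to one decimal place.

Annual demand D = 1,250 × 12 = 15,000.
EOQ = √(2DS/H) = √(2 × 15,000 × 402 / 12.7) ≈ 974.48.
Cycle time = Q*/D × 250 = 974.48 / 15,000 × 250 ≈ 16.241 days.

T ≈ 16.2 days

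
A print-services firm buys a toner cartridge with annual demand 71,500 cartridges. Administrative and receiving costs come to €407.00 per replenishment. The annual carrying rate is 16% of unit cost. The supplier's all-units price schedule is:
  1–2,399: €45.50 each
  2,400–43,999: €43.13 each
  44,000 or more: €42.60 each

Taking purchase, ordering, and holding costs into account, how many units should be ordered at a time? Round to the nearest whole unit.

Holding cost per unit per year at price C is H = 0.16·C.
Evaluate total cost at each tier's feasible EOQ or, if the EOQ is below the tier, at the tier's minimum quantity.
Tier 1 (€45.50): EOQ = 2827.5 exceeds tier's upper bound 2399, so this tier is dominated.
EOQ at €43.13 = 2904.1 (feasible in tier 2): TC = 71,500×€43.13 + (71,500/2904.1)×407 + (2904.1/2)×0.16×€43.13 = €3,103,835.79.
EOQ at €42.60 = 2922.1 < 44000, so use break Q=44000: TC = 71,500×€42.60 + (71,500/44000.0)×407 + (44000.0/2)×0.16×€42.60 = €3,196,513.38.
Lowest total cost is €3,103,835.79 at Q = 2904.1.

Q* ≈ 2,904 cartridges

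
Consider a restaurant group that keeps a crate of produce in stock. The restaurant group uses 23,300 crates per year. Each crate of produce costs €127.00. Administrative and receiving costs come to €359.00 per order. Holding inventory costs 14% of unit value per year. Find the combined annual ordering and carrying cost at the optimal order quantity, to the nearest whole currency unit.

TC* ≈ €17,247

Holding cost H = 0.14 × €127.00 = €17.7800 per unit per year.
EOQ = √(2DS/H) = √(2 × 23,300 × 359 / 17.78) ≈ 970.01.
At Q*, ordering cost (D/Q*)S equals holding cost (Q*/2)H, each = √(DSH/2).
Minimum total = √(2DSH) = √(2 × 23,300 × 359 × 17.78) ≈ 17246.702.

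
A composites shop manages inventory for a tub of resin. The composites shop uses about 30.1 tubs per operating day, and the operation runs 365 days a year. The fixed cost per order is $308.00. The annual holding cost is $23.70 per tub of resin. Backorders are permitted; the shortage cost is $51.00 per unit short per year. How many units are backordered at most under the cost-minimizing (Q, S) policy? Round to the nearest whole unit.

Annual demand D = 30.1 × 365 = 10,986.5.
With planned backorders, Q* = √(2DS/H) · √((H+B)/B).
√(2DS/H) = √(2 × 10,986.5 × 308 / 23.7) = 534.375.
√((H+B)/B) = √((23.7+51)/51) = 1.2103.
Q* ≈ 646.727.
S* = Q* · H/(H+B) = 646.727 × 23.7/74.7 ≈ 205.187.

S* ≈ 205 tubs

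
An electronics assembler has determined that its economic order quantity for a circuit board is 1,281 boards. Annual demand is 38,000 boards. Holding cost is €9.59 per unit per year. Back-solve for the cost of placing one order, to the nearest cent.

The basic EOQ model gives Q* = √(2DS/H); rearrange for the unknown.
From Q* = √(2DS/H): S = Q*²H / (2D) = 1,281² × 9.59 / (2 × 38,000) = 207.0634.

S ≈ €207.06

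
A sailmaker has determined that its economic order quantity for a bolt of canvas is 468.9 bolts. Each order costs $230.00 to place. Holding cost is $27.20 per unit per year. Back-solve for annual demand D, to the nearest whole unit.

D ≈ 13,001 bolts per year

Squaring Q* = √(2DS/H) gives Q*² = 2DS/H.
From Q* = √(2DS/H): D = Q*²H / (2S) = 468.9² × 27.2 / (2 × 230) = 13000.844.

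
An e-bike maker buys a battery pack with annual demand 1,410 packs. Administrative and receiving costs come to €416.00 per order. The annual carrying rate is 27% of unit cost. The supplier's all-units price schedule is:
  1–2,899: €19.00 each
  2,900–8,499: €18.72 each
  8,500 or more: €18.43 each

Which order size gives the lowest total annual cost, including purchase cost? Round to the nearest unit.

Holding cost per unit per year at price C is H = 0.27·C.
Candidates are each tier's EOQ (if it falls in that tier) and each price-break quantity.
EOQ at €19.00 = 478.2 (feasible in tier 1): TC = 1,410×€19.00 + (1,410/478.2)×416 + (478.2/2)×0.27×€19.00 = €29,243.18.
EOQ at €18.72 = 481.8 < 2900, so use break Q=2900: TC = 1,410×€18.72 + (1,410/2900.0)×416 + (2900.0/2)×0.27×€18.72 = €33,926.34.
EOQ at €18.43 = 485.5 < 8500, so use break Q=8500: TC = 1,410×€18.43 + (1,410/8500.0)×416 + (8500.0/2)×0.27×€18.43 = €47,203.73.
Lowest total cost is €29,243.18 at Q = 478.2.

Q* ≈ 478 packs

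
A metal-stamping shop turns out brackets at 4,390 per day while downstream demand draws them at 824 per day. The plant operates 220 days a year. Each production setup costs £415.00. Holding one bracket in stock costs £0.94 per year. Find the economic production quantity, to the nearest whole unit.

Q* ≈ 14,038 brackets

Annual demand D = 824 × 220 = 181,280.
Production build-up factor (1 − d/p) = 1 − 824/4,390 = 0.8123.
Q* = √(2DS / (H(1 − d/p))) = √(2 × 181,280 × 415 / (0.94 × 0.8123)).
= √(150,462,400 / 0.7636) ≈ 14037.561.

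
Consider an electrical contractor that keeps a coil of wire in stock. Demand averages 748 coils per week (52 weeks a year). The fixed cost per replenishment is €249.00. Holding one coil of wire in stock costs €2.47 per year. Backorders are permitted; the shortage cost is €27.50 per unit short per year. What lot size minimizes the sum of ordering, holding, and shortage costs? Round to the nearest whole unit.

Annual demand D = 748 × 52 = 38,896.
With planned backorders, Q* = √(2DS/H) · √((H+B)/B).
√(2DS/H) = √(2 × 38,896 × 249 / 2.47) = 2800.391.
√((H+B)/B) = √((2.47+27.5)/27.5) = 1.0439.
Q* ≈ 2923.450.

Q* ≈ 2,923 coils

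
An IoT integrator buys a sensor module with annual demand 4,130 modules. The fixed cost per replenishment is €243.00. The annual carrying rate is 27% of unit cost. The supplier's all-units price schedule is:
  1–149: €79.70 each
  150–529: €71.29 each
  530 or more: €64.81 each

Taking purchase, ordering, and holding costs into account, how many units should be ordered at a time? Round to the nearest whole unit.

Holding cost per unit per year at price C is H = 0.27·C.
For each price level, check whether its EOQ is feasible; otherwise the best quantity at that price is the breakpoint.
Tier 1 (€79.70): EOQ = 305.4 exceeds tier's upper bound 149, so this tier is dominated.
EOQ at €71.29 = 322.9 (feasible in tier 2): TC = 4,130×€71.29 + (4,130/322.9)×243 + (322.9/2)×0.27×€71.29 = €300,643.39.
EOQ at €64.81 = 338.7 < 530, so use break Q=530: TC = 4,130×€64.81 + (4,130/530.0)×243 + (530.0/2)×0.27×€64.81 = €274,196.02.
Lowest total cost is €274,196.02 at Q = 530.0.

Q* ≈ 530 modules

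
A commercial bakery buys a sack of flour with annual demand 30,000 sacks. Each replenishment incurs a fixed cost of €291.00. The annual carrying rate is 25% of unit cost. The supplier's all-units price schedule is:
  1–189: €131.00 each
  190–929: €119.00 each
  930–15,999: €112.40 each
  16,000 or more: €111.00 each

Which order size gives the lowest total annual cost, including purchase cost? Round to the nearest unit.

Q* ≈ 930 sacks

Holding cost per unit per year at price C is H = 0.25·C.
Evaluate total cost at each tier's feasible EOQ or, if the EOQ is below the tier, at the tier's minimum quantity.
Tier 1 (€131.00): EOQ = 730.2 exceeds tier's upper bound 189, so this tier is dominated.
EOQ at €119.00 = 766.1 (feasible in tier 2): TC = 30,000×€119.00 + (30,000/766.1)×291 + (766.1/2)×0.25×€119.00 = €3,592,791.12.
EOQ at €112.40 = 788.3 < 930, so use break Q=930: TC = 30,000×€112.40 + (30,000/930.0)×291 + (930.0/2)×0.25×€112.40 = €3,394,453.60.
EOQ at €111.00 = 793.2 < 16000, so use break Q=16000: TC = 30,000×€111.00 + (30,000/16000.0)×291 + (16000.0/2)×0.25×€111.00 = €3,552,545.62.
Lowest total cost is €3,394,453.60 at Q = 930.0.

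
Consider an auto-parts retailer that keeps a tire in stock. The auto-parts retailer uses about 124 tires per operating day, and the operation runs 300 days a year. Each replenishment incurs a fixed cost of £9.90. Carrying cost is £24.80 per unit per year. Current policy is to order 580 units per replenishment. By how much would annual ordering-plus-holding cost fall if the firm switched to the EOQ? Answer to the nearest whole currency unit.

Extra cost ≈ £3,553 per year

Annual demand D = 124 × 300 = 37,200.
EOQ = √(2DS/H) = √(2 × 37,200 × 9.9 / 24.8) ≈ 172.34.
Cost at Q* = (D/Q*)S + (Q*/2)H = √(2DSH) ≈ £4,273.95.
Cost at Q = 580: (37,200/580)×9.9 + (580/2)×24.8 = £634.97 + £7,192.00 = £7,826.97.
Excess = £7,826.97 − £4,273.95 = £3,553.01.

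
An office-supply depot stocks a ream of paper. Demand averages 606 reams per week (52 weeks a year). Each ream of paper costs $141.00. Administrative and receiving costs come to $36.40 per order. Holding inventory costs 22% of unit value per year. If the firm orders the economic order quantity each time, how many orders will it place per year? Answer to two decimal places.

Annual demand D = 606 × 52 = 31,512.
Holding cost H = 0.22 × $141.00 = $31.0200 per unit per year.
EOQ = √(2DS/H) = √(2 × 31,512 × 36.4 / 31.02) ≈ 271.95.
Orders per year = D / Q* = 31,512 / 271.95 ≈ 115.876.

N ≈ 115.88 orders per year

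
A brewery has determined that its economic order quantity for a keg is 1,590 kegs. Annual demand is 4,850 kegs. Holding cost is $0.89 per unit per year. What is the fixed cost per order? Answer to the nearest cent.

Invert the EOQ relation Q*² = 2DS/H.
From Q* = √(2DS/H): S = Q*²H / (2D) = 1,590² × 0.89 / (2 × 4,850) = 231.9597.

S ≈ $231.96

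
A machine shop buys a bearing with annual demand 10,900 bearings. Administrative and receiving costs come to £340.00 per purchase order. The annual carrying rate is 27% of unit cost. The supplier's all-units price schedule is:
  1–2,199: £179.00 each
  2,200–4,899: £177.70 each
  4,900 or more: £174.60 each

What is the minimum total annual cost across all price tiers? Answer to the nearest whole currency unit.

TC* ≈ £1,970,027

Holding cost per unit per year at price C is H = 0.27·C.
Evaluate total cost at each tier's feasible EOQ or, if the EOQ is below the tier, at the tier's minimum quantity.
EOQ at £179.00 = 391.6 (feasible in tier 1): TC = 10,900×£179.00 + (10,900/391.6)×340 + (391.6/2)×0.27×£179.00 = £1,970,026.75.
EOQ at £177.70 = 393.0 < 2200, so use break Q=2200: TC = 10,900×£177.70 + (10,900/2200.0)×340 + (2200.0/2)×0.27×£177.70 = £1,991,391.45.
EOQ at £174.60 = 396.5 < 4900, so use break Q=4900: TC = 10,900×£174.60 + (10,900/4900.0)×340 + (4900.0/2)×0.27×£174.60 = £2,019,394.23.
Lowest total cost among the candidates is at Q = 391.6.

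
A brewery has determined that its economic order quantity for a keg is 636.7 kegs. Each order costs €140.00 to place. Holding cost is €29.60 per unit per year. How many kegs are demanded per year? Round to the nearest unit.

D ≈ 42,855 kegs per year

The basic EOQ model gives Q* = √(2DS/H); rearrange for the unknown.
From Q* = √(2DS/H): D = Q*²H / (2S) = 636.7² × 29.6 / (2 × 140) = 42855.186.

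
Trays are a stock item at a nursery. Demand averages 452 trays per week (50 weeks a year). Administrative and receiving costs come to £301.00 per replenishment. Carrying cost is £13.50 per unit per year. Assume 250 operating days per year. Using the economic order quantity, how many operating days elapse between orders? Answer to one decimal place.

Annual demand D = 452 × 50 = 22,600.
EOQ = √(2DS/H) = √(2 × 22,600 × 301 / 13.5) ≈ 1003.89.
Cycle time = Q*/D × 250 = 1003.89 / 22,600 × 250 ≈ 11.105 days.

T ≈ 11.1 days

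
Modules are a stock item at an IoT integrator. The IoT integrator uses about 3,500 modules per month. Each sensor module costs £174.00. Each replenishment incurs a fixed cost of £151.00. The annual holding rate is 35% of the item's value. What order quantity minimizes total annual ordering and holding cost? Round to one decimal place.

Annual demand D = 3,500 × 12 = 42,000.
Holding cost H = 0.35 × £174.00 = £60.9000 per unit per year.
EOQ = √(2DS / H) = √(2 × 42,000 × 151 / 60.9).
= √(12,684,000 / 60.9) = √208,275.8621 ≈ 456.373.

Q* ≈ 456.4 modules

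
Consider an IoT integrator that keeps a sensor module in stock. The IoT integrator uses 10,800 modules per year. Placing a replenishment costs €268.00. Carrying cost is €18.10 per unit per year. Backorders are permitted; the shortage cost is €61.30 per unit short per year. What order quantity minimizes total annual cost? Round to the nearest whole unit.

With planned backorders, Q* = √(2DS/H) · √((H+B)/B).
√(2DS/H) = √(2 × 10,800 × 268 / 18.1) = 565.529.
√((H+B)/B) = √((18.1+61.3)/61.3) = 1.1381.
Q* ≈ 643.628.

Q* ≈ 644 modules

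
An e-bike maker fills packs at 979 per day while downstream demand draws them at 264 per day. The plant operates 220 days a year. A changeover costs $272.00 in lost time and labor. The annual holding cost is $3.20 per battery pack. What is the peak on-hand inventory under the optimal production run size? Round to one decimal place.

I_max ≈ 2,685.3 packs

Annual demand D = 264 × 220 = 58,080.
Production build-up factor (1 − d/p) = 1 − 264/979 = 0.7303.
Q* = √(2DS / (H(1 − d/p))) = √(2 × 58,080 × 272 / (3.2 × 0.7303)).
= √(31,595,520 / 2.3371) ≈ 3676.851.
Maximum inventory = Q*(1 − d/p) = 3676.851 × 0.7303 ≈ 2685.341.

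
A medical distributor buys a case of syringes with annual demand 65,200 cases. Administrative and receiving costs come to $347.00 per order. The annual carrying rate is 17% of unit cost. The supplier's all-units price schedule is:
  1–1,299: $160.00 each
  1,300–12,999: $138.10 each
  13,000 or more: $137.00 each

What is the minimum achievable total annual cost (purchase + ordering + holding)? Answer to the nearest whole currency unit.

TC* ≈ $9,036,713

Holding cost per unit per year at price C is H = 0.17·C.
Evaluate total cost at each tier's feasible EOQ or, if the EOQ is below the tier, at the tier's minimum quantity.
EOQ at $160.00 = 1289.8 (feasible in tier 1): TC = 65,200×$160.00 + (65,200/1289.8)×347 + (1289.8/2)×0.17×$160.00 = $10,467,082.29.
EOQ at $138.10 = 1388.3 (feasible in tier 2): TC = 65,200×$138.10 + (65,200/1388.3)×347 + (1388.3/2)×0.17×$138.10 = $9,036,713.04.
EOQ at $137.00 = 1393.9 < 13000, so use break Q=13000: TC = 65,200×$137.00 + (65,200/13000.0)×347 + (13000.0/2)×0.17×$137.00 = $9,085,525.34.
Lowest total cost among the candidates is at Q = 1388.3.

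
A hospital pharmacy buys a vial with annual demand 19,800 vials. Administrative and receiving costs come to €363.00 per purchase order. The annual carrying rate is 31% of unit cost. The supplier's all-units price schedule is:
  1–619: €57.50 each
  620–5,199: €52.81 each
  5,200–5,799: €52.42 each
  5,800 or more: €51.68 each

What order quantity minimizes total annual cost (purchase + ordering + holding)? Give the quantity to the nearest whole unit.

Q* ≈ 937 vials

Holding cost per unit per year at price C is H = 0.31·C.
For each price level, check whether its EOQ is feasible; otherwise the best quantity at that price is the breakpoint.
Tier 1 (€57.50): EOQ = 898.0 exceeds tier's upper bound 619, so this tier is dominated.
EOQ at €52.81 = 937.0 (feasible in tier 2): TC = 19,800×€52.81 + (19,800/937.0)×363 + (937.0/2)×0.31×€52.81 = €1,060,978.51.
EOQ at €52.42 = 940.5 < 5200, so use break Q=5200: TC = 19,800×€52.42 + (19,800/5200.0)×363 + (5200.0/2)×0.31×€52.42 = €1,081,548.71.
EOQ at €51.68 = 947.2 < 5800, so use break Q=5800: TC = 19,800×€51.68 + (19,800/5800.0)×363 + (5800.0/2)×0.31×€51.68 = €1,070,963.53.
Lowest total cost is €1,060,978.51 at Q = 937.0.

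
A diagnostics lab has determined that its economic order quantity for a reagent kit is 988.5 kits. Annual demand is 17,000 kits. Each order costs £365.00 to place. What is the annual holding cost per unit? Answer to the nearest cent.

H ≈ £12.70

The basic EOQ model gives Q* = √(2DS/H); rearrange for the unknown.
From Q* = √(2DS/H): H = 2DS / Q*² = 2 × 17,000 × 365 / 988.5² = 12.7004.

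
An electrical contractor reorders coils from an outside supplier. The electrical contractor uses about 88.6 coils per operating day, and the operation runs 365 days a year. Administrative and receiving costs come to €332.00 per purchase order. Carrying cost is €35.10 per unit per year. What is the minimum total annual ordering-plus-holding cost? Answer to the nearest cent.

Annual demand D = 88.6 × 365 = 32,339.
EOQ = √(2DS/H) = √(2 × 32,339 × 332 / 35.1) ≈ 782.16.
At the optimum the two cost components are equal, so total cost = 2·(Q*/2)H = Q*·H.
Minimum total = √(2DSH) = √(2 × 32,339 × 332 × 35.1) ≈ 27453.700.

TC* ≈ €27,453.70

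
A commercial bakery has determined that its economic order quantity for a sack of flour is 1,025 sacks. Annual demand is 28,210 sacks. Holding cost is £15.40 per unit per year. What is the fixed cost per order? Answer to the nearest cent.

Invert the EOQ relation Q*² = 2DS/H.
From Q* = √(2DS/H): S = Q*²H / (2D) = 1,025² × 15.4 / (2 × 28,210) = 286.7711.

S ≈ £286.77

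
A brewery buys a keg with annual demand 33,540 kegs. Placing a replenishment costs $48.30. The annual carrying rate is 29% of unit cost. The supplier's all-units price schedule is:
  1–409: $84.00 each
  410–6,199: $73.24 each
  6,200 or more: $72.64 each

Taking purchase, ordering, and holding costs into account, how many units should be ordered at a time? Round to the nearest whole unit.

Q* ≈ 410 kegs

Holding cost per unit per year at price C is H = 0.29·C.
For each price level, check whether its EOQ is feasible; otherwise the best quantity at that price is the breakpoint.
EOQ at $84.00 = 364.7 (feasible in tier 1): TC = 33,540×$84.00 + (33,540/364.7)×48.3 + (364.7/2)×0.29×$84.00 = $2,826,244.00.
EOQ at $73.24 = 390.6 < 410, so use break Q=410: TC = 33,540×$73.24 + (33,540/410.0)×48.3 + (410.0/2)×0.29×$73.24 = $2,464,774.89.
EOQ at $72.64 = 392.2 < 6200, so use break Q=6200: TC = 33,540×$72.64 + (33,540/6200.0)×48.3 + (6200.0/2)×0.29×$72.64 = $2,501,910.25.
Lowest total cost is $2,464,774.89 at Q = 410.0.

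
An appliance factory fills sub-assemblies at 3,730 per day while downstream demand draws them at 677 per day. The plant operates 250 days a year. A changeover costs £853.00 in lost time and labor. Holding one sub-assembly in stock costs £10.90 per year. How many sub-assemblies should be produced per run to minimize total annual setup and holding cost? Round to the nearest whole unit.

Q* ≈ 5,689 sub-assemblies

Annual demand D = 677 × 250 = 169,250.
Production build-up factor (1 − d/p) = 1 − 677/3,730 = 0.8185.
Q* = √(2DS / (H(1 − d/p))) = √(2 × 169,250 × 853 / (10.9 × 0.8185)).
= √(288,740,500 / 8.9216) ≈ 5688.943.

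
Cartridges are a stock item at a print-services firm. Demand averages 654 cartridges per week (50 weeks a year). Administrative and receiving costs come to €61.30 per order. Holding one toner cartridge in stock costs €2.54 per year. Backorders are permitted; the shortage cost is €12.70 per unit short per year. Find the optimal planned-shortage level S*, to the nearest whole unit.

Annual demand D = 654 × 50 = 32,700.
With planned backorders, Q* = √(2DS/H) · √((H+B)/B).
√(2DS/H) = √(2 × 32,700 × 61.3 / 2.54) = 1256.326.
√((H+B)/B) = √((2.54+12.7)/12.7) = 1.0954.
Q* ≈ 1376.236.
S* = Q* · H/(H+B) = 1376.236 × 2.54/15.24 ≈ 229.373.

S* ≈ 229 cartridges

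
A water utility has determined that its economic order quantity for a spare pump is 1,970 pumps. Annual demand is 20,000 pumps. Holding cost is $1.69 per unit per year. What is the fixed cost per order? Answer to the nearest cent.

S ≈ $163.97

Invert the EOQ relation Q*² = 2DS/H.
From Q* = √(2DS/H): S = Q*²H / (2D) = 1,970² × 1.69 / (2 × 20,000) = 163.9680.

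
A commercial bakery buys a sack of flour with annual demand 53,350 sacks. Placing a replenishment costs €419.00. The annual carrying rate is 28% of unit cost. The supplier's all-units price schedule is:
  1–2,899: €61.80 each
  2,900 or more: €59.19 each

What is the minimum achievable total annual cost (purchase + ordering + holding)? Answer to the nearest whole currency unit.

Holding cost per unit per year at price C is H = 0.28·C.
For each price level, check whether its EOQ is feasible; otherwise the best quantity at that price is the breakpoint.
EOQ at €61.80 = 1607.4 (feasible in tier 1): TC = 53,350×€61.80 + (53,350/1607.4)×419 + (1607.4/2)×0.28×€61.80 = €3,324,843.94.
EOQ at €59.19 = 1642.4 < 2900, so use break Q=2900: TC = 53,350×€59.19 + (53,350/2900.0)×419 + (2900.0/2)×0.28×€59.19 = €3,189,525.80.
Lowest total cost among the candidates is at Q = 2900.0.

TC* ≈ €3,189,526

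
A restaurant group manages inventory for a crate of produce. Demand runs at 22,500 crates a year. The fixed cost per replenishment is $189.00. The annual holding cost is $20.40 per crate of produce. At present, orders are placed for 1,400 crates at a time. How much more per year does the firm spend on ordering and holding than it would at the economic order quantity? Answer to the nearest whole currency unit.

Extra cost ≈ $4,145 per year

EOQ = √(2DS/H) = √(2 × 22,500 × 189 / 20.4) ≈ 645.69.
Cost at Q* = (D/Q*)S + (Q*/2)H = √(2DSH) ≈ $13,172.02.
Cost at Q = 1,400: (22,500/1,400)×189 + (1,400/2)×20.4 = $3,037.50 + $14,280.00 = $17,317.50.
Excess = $17,317.50 − $13,172.02 = $4,145.48.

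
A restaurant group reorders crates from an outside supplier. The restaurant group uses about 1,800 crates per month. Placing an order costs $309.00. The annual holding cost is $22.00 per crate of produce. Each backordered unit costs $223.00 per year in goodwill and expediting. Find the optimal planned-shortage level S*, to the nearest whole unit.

S* ≈ 73 crates

Annual demand D = 1,800 × 12 = 21,600.
With planned backorders, Q* = √(2DS/H) · √((H+B)/B).
√(2DS/H) = √(2 × 21,600 × 309 / 22) = 778.950.
√((H+B)/B) = √((22+223)/223) = 1.0482.
Q* ≈ 816.470.
S* = Q* · H/(H+B) = 816.470 × 22/245 ≈ 73.316.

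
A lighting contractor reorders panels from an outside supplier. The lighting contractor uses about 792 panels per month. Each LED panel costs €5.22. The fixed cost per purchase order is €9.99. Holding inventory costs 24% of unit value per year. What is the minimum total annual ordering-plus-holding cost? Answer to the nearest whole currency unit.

TC* ≈ €488

Annual demand D = 792 × 12 = 9,504.
Holding cost H = 0.24 × €5.22 = €1.2528 per unit per year.
The optimal lot size = √(2DS/H) = √(2 × 9,504 × 9.99 / 1.2528) ≈ 389.32.
At Q*, ordering cost (D/Q*)S equals holding cost (Q*/2)H, each = √(DSH/2).
Minimum total = √(2DSH) = √(2 × 9,504 × 9.99 × 1.2528) ≈ 487.744.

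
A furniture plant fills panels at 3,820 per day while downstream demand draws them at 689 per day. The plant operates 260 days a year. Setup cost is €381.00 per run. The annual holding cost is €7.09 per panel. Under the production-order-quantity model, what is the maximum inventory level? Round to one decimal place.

Annual demand D = 689 × 260 = 179,140.
Production build-up factor (1 − d/p) = 1 − 689/3,820 = 0.8196.
Q* = √(2DS / (H(1 − d/p))) = √(2 × 179,140 × 381 / (7.09 × 0.8196)).
= √(136,504,680 / 5.8112) ≈ 4846.640.
Maximum inventory = Q*(1 − d/p) = 4846.640 × 0.8196 ≈ 3972.469.

I_max ≈ 3,972.5 panels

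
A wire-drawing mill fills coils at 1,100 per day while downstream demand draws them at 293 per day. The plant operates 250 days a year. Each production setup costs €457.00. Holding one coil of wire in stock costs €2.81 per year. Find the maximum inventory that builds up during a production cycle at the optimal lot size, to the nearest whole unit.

Annual demand D = 293 × 250 = 73,250.
Production build-up factor (1 − d/p) = 1 − 293/1,100 = 0.7336.
Q* = √(2DS / (H(1 − d/p))) = √(2 × 73,250 × 457 / (2.81 × 0.7336)).
= √(66,950,500 / 2.0615) ≈ 5698.799.
Maximum inventory = Q*(1 − d/p) = 5698.799 × 0.7336 ≈ 4180.846.

I_max ≈ 4,181 coils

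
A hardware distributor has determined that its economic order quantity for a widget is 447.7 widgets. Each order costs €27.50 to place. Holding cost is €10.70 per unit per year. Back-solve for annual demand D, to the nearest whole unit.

D ≈ 38,994 widgets per year

Squaring Q* = √(2DS/H) gives Q*² = 2DS/H.
From Q* = √(2DS/H): D = Q*²H / (2S) = 447.7² × 10.7 / (2 × 27.5) = 38993.775.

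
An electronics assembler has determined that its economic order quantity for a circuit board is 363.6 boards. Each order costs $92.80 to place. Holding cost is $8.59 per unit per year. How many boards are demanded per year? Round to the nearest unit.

The basic EOQ model gives Q* = √(2DS/H); rearrange for the unknown.
From Q* = √(2DS/H): D = Q*²H / (2S) = 363.6² × 8.59 / (2 × 92.8) = 6118.753.

D ≈ 6,119 boards per year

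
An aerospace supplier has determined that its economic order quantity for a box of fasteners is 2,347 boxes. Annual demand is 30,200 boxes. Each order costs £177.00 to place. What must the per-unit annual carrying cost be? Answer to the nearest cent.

H ≈ £1.94

The basic EOQ model gives Q* = √(2DS/H); rearrange for the unknown.
From Q* = √(2DS/H): H = 2DS / Q*² = 2 × 30,200 × 177 / 2,347² = 1.9408.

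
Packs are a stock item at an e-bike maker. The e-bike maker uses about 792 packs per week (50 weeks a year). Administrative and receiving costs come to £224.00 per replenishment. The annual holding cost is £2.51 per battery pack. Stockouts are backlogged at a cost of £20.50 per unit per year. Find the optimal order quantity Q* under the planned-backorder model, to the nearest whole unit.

Annual demand D = 792 × 50 = 39,600.
With planned backorders, Q* = √(2DS/H) · √((H+B)/B).
√(2DS/H) = √(2 × 39,600 × 224 / 2.51) = 2658.580.
√((H+B)/B) = √((2.51+20.5)/20.5) = 1.0595.
Q* ≈ 2816.639.

Q* ≈ 2,817 packs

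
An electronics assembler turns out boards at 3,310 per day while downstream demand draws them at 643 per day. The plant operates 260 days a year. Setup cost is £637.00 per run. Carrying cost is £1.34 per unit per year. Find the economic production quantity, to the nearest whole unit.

Q* ≈ 14,045 boards

Annual demand D = 643 × 260 = 167,180.
Production build-up factor (1 − d/p) = 1 − 643/3,310 = 0.8057.
Q* = √(2DS / (H(1 − d/p))) = √(2 × 167,180 × 637 / (1.34 × 0.8057)).
= √(212,987,320 / 1.0797) ≈ 14045.169.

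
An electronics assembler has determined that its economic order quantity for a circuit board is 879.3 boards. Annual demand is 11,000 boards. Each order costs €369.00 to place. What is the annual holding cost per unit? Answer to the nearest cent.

H ≈ €10.50

The basic EOQ model gives Q* = √(2DS/H); rearrange for the unknown.
From Q* = √(2DS/H): H = 2DS / Q*² = 2 × 11,000 × 369 / 879.3² = 10.4997.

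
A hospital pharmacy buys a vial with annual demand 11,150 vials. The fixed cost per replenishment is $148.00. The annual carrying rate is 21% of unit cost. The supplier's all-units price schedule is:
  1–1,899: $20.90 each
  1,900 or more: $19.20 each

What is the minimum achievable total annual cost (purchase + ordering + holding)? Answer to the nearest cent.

TC* ≈ $218,778.93

Holding cost per unit per year at price C is H = 0.21·C.
For each price level, check whether its EOQ is feasible; otherwise the best quantity at that price is the breakpoint.
EOQ at $20.90 = 867.2 (feasible in tier 1): TC = 11,150×$20.90 + (11,150/867.2)×148 + (867.2/2)×0.21×$20.90 = $236,840.98.
EOQ at $19.20 = 904.7 < 1900, so use break Q=1900: TC = 11,150×$19.20 + (11,150/1900.0)×148 + (1900.0/2)×0.21×$19.20 = $218,778.93.
Lowest total cost among the candidates is at Q = 1900.0.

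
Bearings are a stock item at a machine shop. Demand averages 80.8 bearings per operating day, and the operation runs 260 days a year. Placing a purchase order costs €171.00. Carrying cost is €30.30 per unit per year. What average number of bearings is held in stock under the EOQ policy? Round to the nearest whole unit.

Average inventory ≈ 243 bearings

Annual demand D = 80.8 × 260 = 21,008.
EOQ = √(2DS/H) = √(2 × 21,008 × 171 / 30.3) ≈ 486.95.
Average inventory = Q*/2 ≈ 486.95 / 2 = 243.475.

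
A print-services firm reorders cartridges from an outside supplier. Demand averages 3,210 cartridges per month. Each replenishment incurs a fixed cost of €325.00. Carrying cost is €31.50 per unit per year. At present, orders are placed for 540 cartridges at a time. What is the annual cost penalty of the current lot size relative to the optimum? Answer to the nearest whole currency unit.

Annual demand D = 3,210 × 12 = 38,520.
EOQ = √(2DS/H) = √(2 × 38,520 × 325 / 31.5) ≈ 891.55.
Cost at Q* = (D/Q*)S + (Q*/2)H = √(2DSH) ≈ €28,083.75.
Cost at Q = 540: (38,520/540)×325 + (540/2)×31.5 = €23,183.33 + €8,505.00 = €31,688.33.
Excess = €31,688.33 − €28,083.75 = €3,604.58.

Extra cost ≈ €3,605 per year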